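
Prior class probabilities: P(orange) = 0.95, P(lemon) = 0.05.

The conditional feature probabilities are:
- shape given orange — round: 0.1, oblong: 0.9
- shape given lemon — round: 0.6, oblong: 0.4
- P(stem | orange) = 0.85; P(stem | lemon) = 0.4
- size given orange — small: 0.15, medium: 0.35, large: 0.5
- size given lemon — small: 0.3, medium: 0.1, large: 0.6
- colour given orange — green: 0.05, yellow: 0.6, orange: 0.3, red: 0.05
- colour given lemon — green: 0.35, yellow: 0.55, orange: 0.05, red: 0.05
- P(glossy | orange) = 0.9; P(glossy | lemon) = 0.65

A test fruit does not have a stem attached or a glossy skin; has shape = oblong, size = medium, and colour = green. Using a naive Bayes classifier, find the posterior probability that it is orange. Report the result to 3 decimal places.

orange: 0.95 × 0.9 × (1−0.85) × 0.35 × 0.05 × (1−0.9) = 0.0002244375
lemon: 0.05 × 0.4 × (1−0.4) × 0.1 × 0.35 × (1−0.65) = 0.000147
P(orange | x) = 0.0002244375 / 0.0003714375 ≈ 0.604

0.604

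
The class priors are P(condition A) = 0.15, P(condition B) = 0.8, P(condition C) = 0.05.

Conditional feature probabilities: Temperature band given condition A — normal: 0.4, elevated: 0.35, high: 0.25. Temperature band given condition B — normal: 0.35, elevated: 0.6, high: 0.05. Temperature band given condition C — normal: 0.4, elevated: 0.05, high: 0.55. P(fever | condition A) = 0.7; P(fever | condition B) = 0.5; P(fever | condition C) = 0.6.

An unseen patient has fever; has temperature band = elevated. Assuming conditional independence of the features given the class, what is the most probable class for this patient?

condition B

condition A: 0.15 × 0.35 × 0.7 = 0.03675
condition B: 0.8 × 0.6 × 0.5 = 0.24
condition C: 0.05 × 0.05 × 0.6 = 0.0015
Highest score → condition B.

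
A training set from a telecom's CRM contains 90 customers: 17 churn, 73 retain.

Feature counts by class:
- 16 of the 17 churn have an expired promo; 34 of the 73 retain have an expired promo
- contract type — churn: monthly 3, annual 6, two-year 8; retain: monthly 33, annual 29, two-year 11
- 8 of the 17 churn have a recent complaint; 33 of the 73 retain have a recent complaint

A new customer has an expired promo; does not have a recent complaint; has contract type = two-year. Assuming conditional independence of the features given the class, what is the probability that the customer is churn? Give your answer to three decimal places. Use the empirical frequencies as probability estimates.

0.587

churn: (17/90) × (16/17) × (8/17) × (9/17) ≈ 0.0442907
retain: (73/90) × (34/73) × (11/73) × (40/73) ≈ 0.031192
P(churn | x) = 0.0442907 / 0.0754827 ≈ 0.587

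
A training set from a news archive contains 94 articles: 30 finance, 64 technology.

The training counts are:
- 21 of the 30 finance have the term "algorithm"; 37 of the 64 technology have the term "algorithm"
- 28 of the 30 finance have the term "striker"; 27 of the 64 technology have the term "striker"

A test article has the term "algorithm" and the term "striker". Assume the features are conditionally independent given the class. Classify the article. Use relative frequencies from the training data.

finance

finance: (30/94) × (21/30) × (28/30) ≈ 0.208511
technology: (64/94) × (37/64) × (27/64) ≈ 0.166057
Highest score → finance.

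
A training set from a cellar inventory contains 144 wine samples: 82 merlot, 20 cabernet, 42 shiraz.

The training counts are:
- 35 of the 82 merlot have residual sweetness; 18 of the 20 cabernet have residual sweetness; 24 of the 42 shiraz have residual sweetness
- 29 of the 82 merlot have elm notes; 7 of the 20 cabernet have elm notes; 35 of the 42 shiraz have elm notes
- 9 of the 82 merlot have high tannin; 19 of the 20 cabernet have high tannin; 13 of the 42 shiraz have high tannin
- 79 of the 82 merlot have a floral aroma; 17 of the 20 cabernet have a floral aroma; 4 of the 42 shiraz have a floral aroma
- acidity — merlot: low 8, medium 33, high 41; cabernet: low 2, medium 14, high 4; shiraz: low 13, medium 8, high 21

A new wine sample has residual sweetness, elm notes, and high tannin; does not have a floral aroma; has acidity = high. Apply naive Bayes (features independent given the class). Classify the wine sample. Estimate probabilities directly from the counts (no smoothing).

shiraz

merlot: (82/144) × (35/82) × (29/82) × (9/82) × (3/82) × (41/82) ≈ 0.000172582
cabernet: (20/144) × (18/20) × (7/20) × (19/20) × (3/20) × (4/20) = 0.001246875
shiraz: (42/144) × (24/42) × (35/42) × (13/42) × (38/42) × (21/42) ≈ 0.0194476
Highest score → shiraz.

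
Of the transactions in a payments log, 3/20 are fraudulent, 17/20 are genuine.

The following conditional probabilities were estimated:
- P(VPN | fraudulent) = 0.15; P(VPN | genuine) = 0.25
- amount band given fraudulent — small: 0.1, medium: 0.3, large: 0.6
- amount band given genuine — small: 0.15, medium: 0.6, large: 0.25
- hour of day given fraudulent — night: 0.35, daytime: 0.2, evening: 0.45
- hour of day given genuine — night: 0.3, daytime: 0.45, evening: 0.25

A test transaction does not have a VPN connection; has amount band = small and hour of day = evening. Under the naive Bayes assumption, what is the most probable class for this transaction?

genuine

fraudulent: 0.15 × (1−0.15) × 0.1 × 0.45 = 0.0057375
genuine: 0.85 × (1−0.25) × 0.15 × 0.25 = 0.02390625
Highest score → genuine.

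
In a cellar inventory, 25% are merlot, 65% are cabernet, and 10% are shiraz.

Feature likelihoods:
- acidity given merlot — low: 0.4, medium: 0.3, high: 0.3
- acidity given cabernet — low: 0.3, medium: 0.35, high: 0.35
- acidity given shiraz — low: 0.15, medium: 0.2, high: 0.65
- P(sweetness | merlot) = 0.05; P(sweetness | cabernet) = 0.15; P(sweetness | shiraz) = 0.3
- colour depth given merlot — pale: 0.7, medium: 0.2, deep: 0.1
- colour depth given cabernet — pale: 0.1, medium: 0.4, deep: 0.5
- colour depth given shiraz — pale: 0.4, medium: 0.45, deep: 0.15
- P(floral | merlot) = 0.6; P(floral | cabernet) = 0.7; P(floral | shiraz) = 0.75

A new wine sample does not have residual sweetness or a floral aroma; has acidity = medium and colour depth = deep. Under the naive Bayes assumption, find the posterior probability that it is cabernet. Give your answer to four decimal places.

0.8958

merlot: 0.25 × 0.3 × (1−0.05) × 0.1 × (1−0.6) = 0.00285
cabernet: 0.65 × 0.35 × (1−0.15) × 0.5 × (1−0.7) = 0.02900625
shiraz: 0.1 × 0.2 × (1−0.3) × 0.15 × (1−0.75) = 0.000525
P(cabernet | x) = 0.02900625 / 0.03238125 ≈ 0.8958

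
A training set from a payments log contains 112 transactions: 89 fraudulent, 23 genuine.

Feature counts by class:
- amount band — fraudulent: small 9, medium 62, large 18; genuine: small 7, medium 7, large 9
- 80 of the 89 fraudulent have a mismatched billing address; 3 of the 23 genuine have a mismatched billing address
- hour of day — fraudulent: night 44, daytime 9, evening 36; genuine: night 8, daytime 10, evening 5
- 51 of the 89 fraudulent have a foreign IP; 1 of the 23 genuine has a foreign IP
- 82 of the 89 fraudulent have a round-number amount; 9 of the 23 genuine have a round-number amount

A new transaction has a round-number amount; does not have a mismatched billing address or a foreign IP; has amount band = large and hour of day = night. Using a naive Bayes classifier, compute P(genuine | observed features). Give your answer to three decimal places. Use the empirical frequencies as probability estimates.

fraudulent: (89/112) × (18/89) × (9/89) × (44/89) × (38/89) × (82/89) ≈ 0.00316073
genuine: (23/112) × (9/23) × (20/23) × (8/23) × (22/23) × (9/23) ≈ 0.009097
P(genuine | x) = 0.009097 / 0.01225773 ≈ 0.742

0.742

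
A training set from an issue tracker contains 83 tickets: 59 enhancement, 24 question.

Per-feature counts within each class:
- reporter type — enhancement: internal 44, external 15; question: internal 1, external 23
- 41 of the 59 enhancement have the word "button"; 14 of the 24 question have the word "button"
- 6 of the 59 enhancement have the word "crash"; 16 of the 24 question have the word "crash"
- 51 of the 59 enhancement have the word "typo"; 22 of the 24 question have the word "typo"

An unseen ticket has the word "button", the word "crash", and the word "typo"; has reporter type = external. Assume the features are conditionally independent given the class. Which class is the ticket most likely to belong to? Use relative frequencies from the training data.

question

enhancement: (59/83) × (15/59) × (41/59) × (6/59) × (51/59) ≈ 0.0110398
question: (24/83) × (23/24) × (14/24) × (16/24) × (22/24) ≈ 0.098784
Highest score → question.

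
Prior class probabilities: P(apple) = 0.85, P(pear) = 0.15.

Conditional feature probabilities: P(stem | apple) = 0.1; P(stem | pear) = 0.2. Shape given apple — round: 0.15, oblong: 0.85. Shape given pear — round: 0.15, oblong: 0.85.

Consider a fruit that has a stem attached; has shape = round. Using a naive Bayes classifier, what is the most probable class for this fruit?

apple: 0.85 × 0.1 × 0.15 = 0.01275
pear: 0.15 × 0.2 × 0.15 = 0.0045
Highest score → apple.

apple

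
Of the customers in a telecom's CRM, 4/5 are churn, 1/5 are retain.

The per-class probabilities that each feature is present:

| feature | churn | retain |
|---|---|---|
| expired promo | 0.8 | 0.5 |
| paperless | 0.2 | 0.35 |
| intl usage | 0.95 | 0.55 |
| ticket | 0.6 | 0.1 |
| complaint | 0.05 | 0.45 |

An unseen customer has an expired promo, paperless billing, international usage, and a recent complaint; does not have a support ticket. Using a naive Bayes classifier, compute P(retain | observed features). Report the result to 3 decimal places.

0.762

churn: 0.8 × 0.8 × 0.2 × 0.95 × (1−0.6) × 0.05 = 0.002432
retain: 0.2 × 0.5 × 0.35 × 0.55 × (1−0.1) × 0.45 = 0.00779625
P(retain | x) = 0.00779625 / 0.01022825 ≈ 0.762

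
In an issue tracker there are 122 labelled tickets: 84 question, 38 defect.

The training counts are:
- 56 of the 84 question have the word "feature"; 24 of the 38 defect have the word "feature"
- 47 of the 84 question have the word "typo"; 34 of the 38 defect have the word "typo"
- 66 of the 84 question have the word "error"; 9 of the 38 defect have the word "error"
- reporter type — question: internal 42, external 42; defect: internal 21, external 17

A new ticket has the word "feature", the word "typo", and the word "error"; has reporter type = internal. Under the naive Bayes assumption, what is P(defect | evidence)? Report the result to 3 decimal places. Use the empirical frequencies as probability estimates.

0.186

question: (84/122) × (56/84) × (47/84) × (66/84) × (42/84) ≈ 0.100898
defect: (38/122) × (24/38) × (34/38) × (9/38) × (21/38) ≈ 0.0230378
P(defect | x) = 0.0230378 / 0.1239358 ≈ 0.186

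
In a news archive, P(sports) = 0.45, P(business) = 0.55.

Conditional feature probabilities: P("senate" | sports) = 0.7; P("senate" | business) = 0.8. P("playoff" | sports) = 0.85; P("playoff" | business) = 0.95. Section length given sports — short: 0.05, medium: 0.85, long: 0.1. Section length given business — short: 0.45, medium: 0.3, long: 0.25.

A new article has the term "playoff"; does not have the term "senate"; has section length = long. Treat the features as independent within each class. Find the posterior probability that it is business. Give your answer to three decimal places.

sports: 0.45 × (1−0.7) × 0.85 × 0.1 = 0.011475
business: 0.55 × (1−0.8) × 0.95 × 0.25 = 0.026125
P(business | x) = 0.026125 / 0.0376 ≈ 0.695

0.695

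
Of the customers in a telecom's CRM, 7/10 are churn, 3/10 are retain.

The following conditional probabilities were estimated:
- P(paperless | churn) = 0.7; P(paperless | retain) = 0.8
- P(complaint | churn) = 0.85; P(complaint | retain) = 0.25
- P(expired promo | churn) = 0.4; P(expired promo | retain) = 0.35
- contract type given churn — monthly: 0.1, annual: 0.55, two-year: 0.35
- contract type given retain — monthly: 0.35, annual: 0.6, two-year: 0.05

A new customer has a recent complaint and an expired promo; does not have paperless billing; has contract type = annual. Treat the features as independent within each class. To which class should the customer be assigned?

churn

churn: 0.7 × (1−0.7) × 0.85 × 0.4 × 0.55 = 0.03927
retain: 0.3 × (1−0.8) × 0.25 × 0.35 × 0.6 = 0.00315
Highest score → churn.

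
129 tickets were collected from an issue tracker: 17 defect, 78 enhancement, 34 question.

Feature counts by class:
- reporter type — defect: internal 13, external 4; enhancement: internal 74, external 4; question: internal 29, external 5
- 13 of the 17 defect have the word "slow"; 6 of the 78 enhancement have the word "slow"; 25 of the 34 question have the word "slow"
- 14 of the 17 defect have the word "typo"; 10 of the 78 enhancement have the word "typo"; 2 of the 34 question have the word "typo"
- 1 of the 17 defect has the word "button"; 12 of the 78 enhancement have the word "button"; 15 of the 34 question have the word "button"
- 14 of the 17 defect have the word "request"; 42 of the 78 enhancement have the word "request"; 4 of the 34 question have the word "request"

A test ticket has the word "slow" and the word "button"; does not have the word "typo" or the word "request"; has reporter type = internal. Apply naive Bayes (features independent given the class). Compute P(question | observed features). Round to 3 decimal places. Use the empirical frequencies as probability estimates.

0.955

defect: (17/129) × (13/17) × (13/17) × (3/17) × (1/17) × (3/17) ≈ 0.00014117
enhancement: (78/129) × (74/78) × (6/78) × (68/78) × (12/78) × (36/78) ≈ 0.00273154
question: (34/129) × (29/34) × (25/34) × (32/34) × (15/34) × (30/34) ≈ 0.0605613
P(question | x) = 0.0605613 / 0.06343401 ≈ 0.955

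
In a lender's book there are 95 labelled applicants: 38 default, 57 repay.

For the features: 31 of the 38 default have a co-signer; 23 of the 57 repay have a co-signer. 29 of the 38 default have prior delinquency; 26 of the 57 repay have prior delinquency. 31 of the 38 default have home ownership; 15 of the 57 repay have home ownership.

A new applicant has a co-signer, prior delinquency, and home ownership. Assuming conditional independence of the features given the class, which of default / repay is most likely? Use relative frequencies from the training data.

default: (38/95) × (31/38) × (29/38) × (31/38) ≈ 0.203156
repay: (57/95) × (23/57) × (26/57) × (15/57) ≈ 0.0290616
Highest score → default.

default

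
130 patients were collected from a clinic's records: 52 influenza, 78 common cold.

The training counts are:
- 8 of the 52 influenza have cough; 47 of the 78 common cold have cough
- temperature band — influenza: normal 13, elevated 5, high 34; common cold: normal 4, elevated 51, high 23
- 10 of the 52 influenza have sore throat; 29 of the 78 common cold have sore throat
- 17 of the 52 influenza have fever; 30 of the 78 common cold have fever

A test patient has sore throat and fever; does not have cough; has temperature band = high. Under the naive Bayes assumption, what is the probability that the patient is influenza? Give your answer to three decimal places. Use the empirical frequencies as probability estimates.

0.580

influenza: (52/130) × (44/52) × (34/52) × (10/52) × (17/52) ≈ 0.0139132
common cold: (78/130) × (31/78) × (23/78) × (29/78) × (30/78) ≈ 0.010055
P(influenza | x) = 0.0139132 / 0.0239682 ≈ 0.580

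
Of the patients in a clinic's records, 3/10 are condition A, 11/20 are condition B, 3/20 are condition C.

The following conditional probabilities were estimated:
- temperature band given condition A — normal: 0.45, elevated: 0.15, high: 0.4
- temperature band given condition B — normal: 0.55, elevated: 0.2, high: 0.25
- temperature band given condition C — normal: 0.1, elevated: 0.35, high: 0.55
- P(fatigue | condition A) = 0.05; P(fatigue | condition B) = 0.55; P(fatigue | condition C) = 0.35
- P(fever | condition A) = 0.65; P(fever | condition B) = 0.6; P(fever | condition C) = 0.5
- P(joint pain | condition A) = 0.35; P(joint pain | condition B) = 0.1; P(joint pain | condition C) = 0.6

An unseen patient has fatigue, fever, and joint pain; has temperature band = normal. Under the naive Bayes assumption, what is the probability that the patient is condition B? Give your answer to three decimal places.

0.762

condition A: 0.3 × 0.45 × 0.05 × 0.65 × 0.35 = 0.001535625
condition B: 0.55 × 0.55 × 0.55 × 0.6 × 0.1 = 0.0099825
condition C: 0.15 × 0.1 × 0.35 × 0.5 × 0.6 = 0.001575
P(condition B | x) = 0.0099825 / 0.013093125 ≈ 0.762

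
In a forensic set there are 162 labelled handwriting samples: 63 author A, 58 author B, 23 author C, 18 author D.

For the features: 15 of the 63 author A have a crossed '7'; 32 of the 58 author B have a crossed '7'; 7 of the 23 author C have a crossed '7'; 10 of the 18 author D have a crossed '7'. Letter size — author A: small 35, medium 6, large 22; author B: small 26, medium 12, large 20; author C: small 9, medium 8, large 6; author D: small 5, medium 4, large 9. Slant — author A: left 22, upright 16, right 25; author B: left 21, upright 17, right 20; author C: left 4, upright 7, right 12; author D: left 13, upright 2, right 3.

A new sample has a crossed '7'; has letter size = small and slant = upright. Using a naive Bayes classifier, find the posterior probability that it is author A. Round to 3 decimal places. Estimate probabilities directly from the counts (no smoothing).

author A: (63/162) × (15/63) × (35/63) × (16/63) ≈ 0.0130642
author B: (58/162) × (32/58) × (26/58) × (17/58) ≈ 0.0259538
author C: (23/162) × (7/23) × (9/23) × (7/23) ≈ 0.00514598
author D: (18/162) × (10/18) × (5/18) × (2/18) ≈ 0.0019052
P(author A | x) = 0.0130642 / 0.04606918 ≈ 0.284

0.284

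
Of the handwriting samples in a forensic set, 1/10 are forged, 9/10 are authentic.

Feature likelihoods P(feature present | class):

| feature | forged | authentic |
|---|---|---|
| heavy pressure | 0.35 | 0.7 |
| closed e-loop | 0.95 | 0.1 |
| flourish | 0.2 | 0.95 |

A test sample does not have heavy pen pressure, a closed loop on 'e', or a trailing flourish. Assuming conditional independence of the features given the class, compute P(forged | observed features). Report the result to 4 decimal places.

0.1763

forged: 0.1 × (1−0.35) × (1−0.95) × (1−0.2) = 0.0026
authentic: 0.9 × (1−0.7) × (1−0.1) × (1−0.95) = 0.01215
P(forged | x) = 0.0026 / 0.01475 ≈ 0.1763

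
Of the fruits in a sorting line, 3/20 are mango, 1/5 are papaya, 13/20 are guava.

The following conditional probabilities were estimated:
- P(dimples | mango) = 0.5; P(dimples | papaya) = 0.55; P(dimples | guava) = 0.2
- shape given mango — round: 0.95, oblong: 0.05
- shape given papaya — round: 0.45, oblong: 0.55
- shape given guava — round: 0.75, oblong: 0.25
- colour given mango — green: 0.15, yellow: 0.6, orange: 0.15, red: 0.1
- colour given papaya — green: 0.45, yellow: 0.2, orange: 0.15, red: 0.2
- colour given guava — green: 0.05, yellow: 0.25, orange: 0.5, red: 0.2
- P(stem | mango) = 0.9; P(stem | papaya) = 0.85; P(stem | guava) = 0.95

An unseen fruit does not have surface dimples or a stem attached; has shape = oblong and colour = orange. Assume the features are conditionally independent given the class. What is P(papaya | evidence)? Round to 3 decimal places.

mango: 0.15 × (1−0.5) × 0.05 × 0.15 × (1−0.9) = 0.00005625
papaya: 0.2 × (1−0.55) × 0.55 × 0.15 × (1−0.85) = 0.00111375
guava: 0.65 × (1−0.2) × 0.25 × 0.5 × (1−0.95) = 0.00325
P(papaya | x) = 0.00111375 / 0.00442 ≈ 0.252

0.252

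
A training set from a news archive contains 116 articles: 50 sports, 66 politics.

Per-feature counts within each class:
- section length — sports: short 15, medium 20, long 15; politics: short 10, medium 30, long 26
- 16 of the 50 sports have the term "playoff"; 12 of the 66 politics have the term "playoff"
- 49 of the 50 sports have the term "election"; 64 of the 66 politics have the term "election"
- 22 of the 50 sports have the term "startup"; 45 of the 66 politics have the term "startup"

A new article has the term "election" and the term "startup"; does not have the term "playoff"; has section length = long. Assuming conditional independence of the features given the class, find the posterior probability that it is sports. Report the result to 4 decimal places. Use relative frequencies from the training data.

sports: (50/116) × (15/50) × (34/50) × (49/50) × (22/50) ≈ 0.0379159
politics: (66/116) × (26/66) × (54/66) × (64/66) × (45/66) ≈ 0.121247
P(sports | x) = 0.0379159 / 0.1591629 ≈ 0.2382

0.2382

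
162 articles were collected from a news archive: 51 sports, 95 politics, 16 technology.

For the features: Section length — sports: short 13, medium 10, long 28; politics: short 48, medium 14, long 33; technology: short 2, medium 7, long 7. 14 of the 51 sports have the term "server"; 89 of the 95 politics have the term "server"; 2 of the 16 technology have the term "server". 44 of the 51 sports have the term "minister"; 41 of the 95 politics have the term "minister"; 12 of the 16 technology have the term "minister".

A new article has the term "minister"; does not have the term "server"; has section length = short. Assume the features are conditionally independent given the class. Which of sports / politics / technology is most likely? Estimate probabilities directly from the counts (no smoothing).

sports: (51/162) × (13/51) × (37/51) × (44/51) ≈ 0.0502276
politics: (95/162) × (48/95) × (6/95) × (41/95) ≈ 0.00807633
technology: (16/162) × (2/16) × (14/16) × (12/16) ≈ 0.00810185
Highest score → sports.

sports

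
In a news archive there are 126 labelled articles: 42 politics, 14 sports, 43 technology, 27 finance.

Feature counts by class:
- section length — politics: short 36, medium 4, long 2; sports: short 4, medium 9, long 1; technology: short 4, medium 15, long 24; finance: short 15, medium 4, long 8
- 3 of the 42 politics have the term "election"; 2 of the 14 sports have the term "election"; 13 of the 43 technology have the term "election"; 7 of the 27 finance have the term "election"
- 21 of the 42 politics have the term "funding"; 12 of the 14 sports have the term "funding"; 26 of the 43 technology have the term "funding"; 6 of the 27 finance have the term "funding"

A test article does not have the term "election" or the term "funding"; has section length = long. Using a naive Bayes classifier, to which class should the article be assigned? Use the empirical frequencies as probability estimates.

politics: (42/126) × (2/42) × (39/42) × (21/42) ≈ 0.00736961
sports: (14/126) × (1/14) × (12/14) × (2/14) ≈ 0.000971817
technology: (43/126) × (24/43) × (30/43) × (17/43) ≈ 0.0525381
finance: (27/126) × (8/27) × (20/27) × (21/27) ≈ 0.0365798
Highest score → technology.

technology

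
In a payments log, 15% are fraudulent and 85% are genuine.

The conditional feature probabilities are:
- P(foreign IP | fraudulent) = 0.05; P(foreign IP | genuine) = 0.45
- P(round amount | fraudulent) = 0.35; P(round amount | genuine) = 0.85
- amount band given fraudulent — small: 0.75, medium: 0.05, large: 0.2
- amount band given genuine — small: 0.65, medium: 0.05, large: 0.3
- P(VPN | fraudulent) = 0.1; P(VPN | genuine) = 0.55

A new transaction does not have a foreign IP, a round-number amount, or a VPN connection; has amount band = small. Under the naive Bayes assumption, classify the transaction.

fraudulent: 0.15 × (1−0.05) × (1−0.35) × 0.75 × (1−0.1) = 0.062521875
genuine: 0.85 × (1−0.45) × (1−0.85) × 0.65 × (1−0.55) = 0.0205115625
Highest score → fraudulent.

fraudulent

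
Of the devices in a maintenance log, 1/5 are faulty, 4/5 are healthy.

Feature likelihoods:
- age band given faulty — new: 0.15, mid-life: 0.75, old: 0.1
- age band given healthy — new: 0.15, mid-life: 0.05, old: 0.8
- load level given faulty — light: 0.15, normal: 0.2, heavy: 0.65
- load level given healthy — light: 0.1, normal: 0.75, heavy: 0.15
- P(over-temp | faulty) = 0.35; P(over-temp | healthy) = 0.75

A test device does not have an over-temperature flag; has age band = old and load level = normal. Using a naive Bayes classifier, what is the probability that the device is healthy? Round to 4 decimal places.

faulty: 0.2 × 0.1 × 0.2 × (1−0.35) = 0.0026
healthy: 0.8 × 0.8 × 0.75 × (1−0.75) = 0.12
P(healthy | x) = 0.12 / 0.1226 ≈ 0.9788

0.9788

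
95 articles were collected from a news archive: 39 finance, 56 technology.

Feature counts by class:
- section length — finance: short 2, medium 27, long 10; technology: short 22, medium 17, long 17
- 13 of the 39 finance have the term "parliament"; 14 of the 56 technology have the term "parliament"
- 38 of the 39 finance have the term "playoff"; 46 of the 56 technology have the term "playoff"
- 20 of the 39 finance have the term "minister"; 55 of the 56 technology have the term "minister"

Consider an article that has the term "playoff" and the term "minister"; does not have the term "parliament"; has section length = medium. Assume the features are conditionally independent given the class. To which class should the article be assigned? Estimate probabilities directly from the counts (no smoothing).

technology

finance: (39/95) × (27/39) × (26/39) × (38/39) × (20/39) ≈ 0.0946746
technology: (56/95) × (17/56) × (42/56) × (46/56) × (55/56) ≈ 0.108276
Highest score → technology.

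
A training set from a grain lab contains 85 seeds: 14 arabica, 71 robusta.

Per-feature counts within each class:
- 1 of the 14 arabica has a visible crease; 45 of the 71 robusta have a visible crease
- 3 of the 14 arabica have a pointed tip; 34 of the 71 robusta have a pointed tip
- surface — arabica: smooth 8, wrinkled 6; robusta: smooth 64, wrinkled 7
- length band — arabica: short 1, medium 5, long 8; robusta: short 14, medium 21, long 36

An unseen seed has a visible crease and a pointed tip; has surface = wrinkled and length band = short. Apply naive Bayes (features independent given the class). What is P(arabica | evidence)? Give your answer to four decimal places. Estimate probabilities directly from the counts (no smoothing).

arabica: (14/85) × (1/14) × (3/14) × (6/14) × (1/14) ≈ 0.0000771737
robusta: (71/85) × (45/71) × (34/71) × (7/71) × (14/71) ≈ 0.0049286
P(arabica | x) = 0.0000771737 / 0.0050057737 ≈ 0.0154

0.0154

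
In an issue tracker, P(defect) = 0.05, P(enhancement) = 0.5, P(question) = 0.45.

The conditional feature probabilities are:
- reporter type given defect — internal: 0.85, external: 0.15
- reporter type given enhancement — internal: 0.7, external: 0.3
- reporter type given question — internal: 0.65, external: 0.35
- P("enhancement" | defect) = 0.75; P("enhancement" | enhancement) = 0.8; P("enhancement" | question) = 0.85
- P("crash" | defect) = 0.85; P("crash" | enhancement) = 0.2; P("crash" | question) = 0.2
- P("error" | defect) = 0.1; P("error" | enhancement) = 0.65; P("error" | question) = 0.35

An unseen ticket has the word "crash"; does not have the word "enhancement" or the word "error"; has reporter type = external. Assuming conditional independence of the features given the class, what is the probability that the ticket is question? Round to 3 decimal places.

0.465

defect: 0.05 × 0.15 × (1−0.75) × 0.85 × (1−0.1) = 0.001434375
enhancement: 0.5 × 0.3 × (1−0.8) × 0.2 × (1−0.65) = 0.0021
question: 0.45 × 0.35 × (1−0.85) × 0.2 × (1−0.35) = 0.00307125
P(question | x) = 0.00307125 / 0.006605625 ≈ 0.465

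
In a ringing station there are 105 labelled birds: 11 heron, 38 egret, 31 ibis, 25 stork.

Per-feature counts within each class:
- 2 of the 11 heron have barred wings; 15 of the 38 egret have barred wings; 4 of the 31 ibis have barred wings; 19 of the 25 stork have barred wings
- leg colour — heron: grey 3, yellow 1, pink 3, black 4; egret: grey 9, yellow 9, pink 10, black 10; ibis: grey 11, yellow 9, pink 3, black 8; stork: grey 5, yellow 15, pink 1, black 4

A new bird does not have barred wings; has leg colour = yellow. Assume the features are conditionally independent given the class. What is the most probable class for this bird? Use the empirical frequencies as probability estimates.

heron: (11/105) × (9/11) × (1/11) ≈ 0.00779221
egret: (38/105) × (23/38) × (9/38) ≈ 0.0518797
ibis: (31/105) × (27/31) × (9/31) ≈ 0.0746544
stork: (25/105) × (6/25) × (15/25) ≈ 0.0342857
Highest score → ibis.

ibis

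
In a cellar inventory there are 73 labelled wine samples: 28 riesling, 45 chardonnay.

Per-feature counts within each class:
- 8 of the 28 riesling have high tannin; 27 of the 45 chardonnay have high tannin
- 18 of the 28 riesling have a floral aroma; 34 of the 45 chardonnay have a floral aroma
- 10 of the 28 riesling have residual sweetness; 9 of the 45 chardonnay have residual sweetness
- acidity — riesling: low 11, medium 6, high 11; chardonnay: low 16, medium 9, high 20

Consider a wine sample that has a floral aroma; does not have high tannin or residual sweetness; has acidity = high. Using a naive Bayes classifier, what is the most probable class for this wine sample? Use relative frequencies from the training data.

riesling: (28/73) × (20/28) × (18/28) × (18/28) × (11/28) ≈ 0.0444806
chardonnay: (45/73) × (18/45) × (34/45) × (36/45) × (20/45) ≈ 0.0662405
Highest score → chardonnay.

chardonnay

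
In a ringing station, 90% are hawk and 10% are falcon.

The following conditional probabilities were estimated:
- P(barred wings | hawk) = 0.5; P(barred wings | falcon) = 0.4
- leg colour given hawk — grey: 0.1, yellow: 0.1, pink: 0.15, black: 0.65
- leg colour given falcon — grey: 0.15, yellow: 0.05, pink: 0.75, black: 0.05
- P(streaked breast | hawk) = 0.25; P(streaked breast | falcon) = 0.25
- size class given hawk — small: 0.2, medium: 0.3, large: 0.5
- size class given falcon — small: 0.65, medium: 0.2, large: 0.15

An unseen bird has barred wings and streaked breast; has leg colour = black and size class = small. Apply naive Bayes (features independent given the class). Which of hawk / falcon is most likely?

hawk

hawk: 0.9 × 0.5 × 0.65 × 0.25 × 0.2 = 0.014625
falcon: 0.1 × 0.4 × 0.05 × 0.25 × 0.65 = 0.000325
Highest score → hawk.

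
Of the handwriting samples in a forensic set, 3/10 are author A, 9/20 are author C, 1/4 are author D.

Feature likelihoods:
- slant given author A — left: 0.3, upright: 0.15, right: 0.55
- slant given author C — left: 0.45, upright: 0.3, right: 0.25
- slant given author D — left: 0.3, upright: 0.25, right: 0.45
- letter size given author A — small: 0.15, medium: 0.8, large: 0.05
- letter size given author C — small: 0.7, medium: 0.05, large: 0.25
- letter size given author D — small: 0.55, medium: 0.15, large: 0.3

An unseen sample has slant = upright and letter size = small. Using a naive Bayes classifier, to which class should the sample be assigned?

author A: 0.3 × 0.15 × 0.15 = 0.00675
author C: 0.45 × 0.3 × 0.7 = 0.0945
author D: 0.25 × 0.25 × 0.55 = 0.034375
Highest score → author C.

author C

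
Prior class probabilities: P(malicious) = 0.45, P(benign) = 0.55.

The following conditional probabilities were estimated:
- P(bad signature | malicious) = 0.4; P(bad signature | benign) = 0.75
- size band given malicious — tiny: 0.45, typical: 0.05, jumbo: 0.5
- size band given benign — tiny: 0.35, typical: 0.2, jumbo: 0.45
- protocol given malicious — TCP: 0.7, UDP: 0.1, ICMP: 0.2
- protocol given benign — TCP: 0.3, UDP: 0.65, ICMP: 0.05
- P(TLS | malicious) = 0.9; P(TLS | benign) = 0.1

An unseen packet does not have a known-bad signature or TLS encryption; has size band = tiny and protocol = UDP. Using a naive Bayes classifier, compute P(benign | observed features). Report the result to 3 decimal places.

0.959

malicious: 0.45 × (1−0.4) × 0.45 × 0.1 × (1−0.9) = 0.001215
benign: 0.55 × (1−0.75) × 0.35 × 0.65 × (1−0.1) = 0.028153125
P(benign | x) = 0.028153125 / 0.029368125 ≈ 0.959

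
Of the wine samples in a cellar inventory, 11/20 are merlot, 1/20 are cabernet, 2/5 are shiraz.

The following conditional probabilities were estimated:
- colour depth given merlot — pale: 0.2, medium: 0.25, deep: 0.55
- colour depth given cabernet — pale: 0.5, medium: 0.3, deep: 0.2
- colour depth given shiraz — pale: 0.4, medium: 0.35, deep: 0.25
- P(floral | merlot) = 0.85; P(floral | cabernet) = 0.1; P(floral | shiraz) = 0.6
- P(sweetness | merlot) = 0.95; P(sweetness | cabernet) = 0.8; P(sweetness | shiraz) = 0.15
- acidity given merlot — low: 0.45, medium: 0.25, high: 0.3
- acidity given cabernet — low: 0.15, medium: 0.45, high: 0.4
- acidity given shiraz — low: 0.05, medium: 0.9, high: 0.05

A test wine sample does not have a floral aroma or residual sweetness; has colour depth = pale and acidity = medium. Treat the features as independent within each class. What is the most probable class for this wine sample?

merlot: 0.55 × 0.2 × (1−0.85) × (1−0.95) × 0.25 = 0.00020625
cabernet: 0.05 × 0.5 × (1−0.1) × (1−0.8) × 0.45 = 0.002025
shiraz: 0.4 × 0.4 × (1−0.6) × (1−0.15) × 0.9 = 0.04896
Highest score → shiraz.

shiraz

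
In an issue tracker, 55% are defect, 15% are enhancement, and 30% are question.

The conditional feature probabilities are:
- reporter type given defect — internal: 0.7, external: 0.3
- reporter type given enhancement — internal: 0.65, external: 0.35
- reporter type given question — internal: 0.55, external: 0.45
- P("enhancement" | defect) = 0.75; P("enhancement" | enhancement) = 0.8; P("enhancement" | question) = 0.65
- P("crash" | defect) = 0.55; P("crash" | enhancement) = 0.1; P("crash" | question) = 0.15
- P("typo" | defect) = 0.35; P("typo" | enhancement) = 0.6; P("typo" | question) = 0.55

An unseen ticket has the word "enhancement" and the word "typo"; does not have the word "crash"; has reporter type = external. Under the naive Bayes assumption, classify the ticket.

defect: 0.55 × 0.3 × 0.75 × (1−0.55) × 0.35 = 0.019490625
enhancement: 0.15 × 0.35 × 0.8 × (1−0.1) × 0.6 = 0.02268
question: 0.3 × 0.45 × 0.65 × (1−0.15) × 0.55 = 0.041023125
Highest score → question.

question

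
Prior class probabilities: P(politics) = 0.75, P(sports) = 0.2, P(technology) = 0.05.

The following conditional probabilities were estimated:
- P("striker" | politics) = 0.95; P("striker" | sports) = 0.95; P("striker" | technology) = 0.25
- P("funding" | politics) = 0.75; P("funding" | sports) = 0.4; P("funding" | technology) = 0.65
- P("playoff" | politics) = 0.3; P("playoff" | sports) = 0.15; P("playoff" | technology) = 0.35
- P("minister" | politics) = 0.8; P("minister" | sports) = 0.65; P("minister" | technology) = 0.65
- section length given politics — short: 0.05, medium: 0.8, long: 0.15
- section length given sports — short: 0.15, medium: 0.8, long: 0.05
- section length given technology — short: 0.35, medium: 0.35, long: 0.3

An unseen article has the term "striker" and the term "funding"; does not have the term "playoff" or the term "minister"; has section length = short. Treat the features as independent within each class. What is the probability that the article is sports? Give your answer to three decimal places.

0.436

politics: 0.75 × 0.95 × 0.75 × (1−0.3) × (1−0.8) × 0.05 = 0.003740625
sports: 0.2 × 0.95 × 0.4 × (1−0.15) × (1−0.65) × 0.15 = 0.0033915
technology: 0.05 × 0.25 × 0.65 × (1−0.35) × (1−0.65) × 0.35 = 0.000646953125
P(sports | x) = 0.0033915 / 0.007779078125 ≈ 0.436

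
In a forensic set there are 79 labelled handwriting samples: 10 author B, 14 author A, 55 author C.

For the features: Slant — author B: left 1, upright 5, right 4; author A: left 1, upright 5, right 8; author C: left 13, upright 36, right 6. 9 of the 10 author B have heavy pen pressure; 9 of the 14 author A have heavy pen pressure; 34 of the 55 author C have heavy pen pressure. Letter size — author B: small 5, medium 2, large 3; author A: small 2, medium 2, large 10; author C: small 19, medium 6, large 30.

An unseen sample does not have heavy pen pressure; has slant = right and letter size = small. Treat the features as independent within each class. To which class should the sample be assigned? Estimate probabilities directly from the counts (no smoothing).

author B: (10/79) × (4/10) × (1/10) × (5/10) ≈ 0.00253165
author A: (14/79) × (8/14) × (5/14) × (2/14) ≈ 0.00516662
author C: (55/79) × (6/55) × (21/55) × (19/55) ≈ 0.0100178
Highest score → author C.

author C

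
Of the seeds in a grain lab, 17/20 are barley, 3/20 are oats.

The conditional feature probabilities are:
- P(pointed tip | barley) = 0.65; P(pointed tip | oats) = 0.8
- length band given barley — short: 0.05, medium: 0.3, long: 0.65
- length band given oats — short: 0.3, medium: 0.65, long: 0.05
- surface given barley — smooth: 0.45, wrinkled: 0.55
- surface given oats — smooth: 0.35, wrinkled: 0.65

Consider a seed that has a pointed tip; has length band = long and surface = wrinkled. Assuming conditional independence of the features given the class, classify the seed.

barley: 0.85 × 0.65 × 0.65 × 0.55 = 0.19751875
oats: 0.15 × 0.8 × 0.05 × 0.65 = 0.0039
Highest score → barley.

barley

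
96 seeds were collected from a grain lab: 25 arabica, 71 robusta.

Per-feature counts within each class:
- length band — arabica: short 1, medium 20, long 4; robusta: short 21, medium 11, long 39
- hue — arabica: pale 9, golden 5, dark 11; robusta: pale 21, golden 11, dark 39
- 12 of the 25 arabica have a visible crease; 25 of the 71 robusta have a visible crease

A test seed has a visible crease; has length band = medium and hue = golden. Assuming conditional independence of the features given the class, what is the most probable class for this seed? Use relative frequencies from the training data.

arabica

arabica: (25/96) × (20/25) × (5/25) × (12/25) = 0.02
robusta: (71/96) × (11/71) × (11/71) × (25/71) ≈ 0.00625083
Highest score → arabica.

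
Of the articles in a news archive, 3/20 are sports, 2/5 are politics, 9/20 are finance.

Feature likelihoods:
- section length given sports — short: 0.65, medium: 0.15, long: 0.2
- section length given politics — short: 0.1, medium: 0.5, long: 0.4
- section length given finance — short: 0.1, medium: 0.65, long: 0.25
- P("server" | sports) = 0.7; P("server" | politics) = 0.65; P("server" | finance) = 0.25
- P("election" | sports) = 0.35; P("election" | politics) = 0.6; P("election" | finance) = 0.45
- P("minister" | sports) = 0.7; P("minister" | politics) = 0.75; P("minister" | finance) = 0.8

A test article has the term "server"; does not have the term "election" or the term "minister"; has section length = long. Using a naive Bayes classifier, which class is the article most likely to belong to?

politics

sports: 0.15 × 0.2 × 0.7 × (1−0.35) × (1−0.7) = 0.004095
politics: 0.4 × 0.4 × 0.65 × (1−0.6) × (1−0.75) = 0.0104
finance: 0.45 × 0.25 × 0.25 × (1−0.45) × (1−0.8) = 0.00309375
Highest score → politics.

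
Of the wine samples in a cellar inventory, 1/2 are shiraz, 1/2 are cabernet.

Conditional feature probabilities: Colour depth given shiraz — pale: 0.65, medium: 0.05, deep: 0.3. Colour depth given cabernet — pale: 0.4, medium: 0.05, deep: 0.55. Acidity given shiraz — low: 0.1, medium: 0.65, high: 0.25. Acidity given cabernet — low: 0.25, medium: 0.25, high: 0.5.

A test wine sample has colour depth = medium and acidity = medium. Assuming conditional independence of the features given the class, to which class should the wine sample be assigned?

shiraz

shiraz: 0.5 × 0.05 × 0.65 = 0.01625
cabernet: 0.5 × 0.05 × 0.25 = 0.00625
Highest score → shiraz.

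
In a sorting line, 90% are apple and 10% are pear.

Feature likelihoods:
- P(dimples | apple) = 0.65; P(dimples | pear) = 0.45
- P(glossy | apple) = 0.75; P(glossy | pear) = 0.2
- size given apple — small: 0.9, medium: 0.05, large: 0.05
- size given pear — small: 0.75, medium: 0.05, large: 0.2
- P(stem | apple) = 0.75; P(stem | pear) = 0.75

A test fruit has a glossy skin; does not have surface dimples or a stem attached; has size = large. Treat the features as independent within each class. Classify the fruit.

apple: 0.9 × (1−0.65) × 0.75 × 0.05 × (1−0.75) = 0.002953125
pear: 0.1 × (1−0.45) × 0.2 × 0.2 × (1−0.75) = 0.00055
Highest score → apple.

apple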